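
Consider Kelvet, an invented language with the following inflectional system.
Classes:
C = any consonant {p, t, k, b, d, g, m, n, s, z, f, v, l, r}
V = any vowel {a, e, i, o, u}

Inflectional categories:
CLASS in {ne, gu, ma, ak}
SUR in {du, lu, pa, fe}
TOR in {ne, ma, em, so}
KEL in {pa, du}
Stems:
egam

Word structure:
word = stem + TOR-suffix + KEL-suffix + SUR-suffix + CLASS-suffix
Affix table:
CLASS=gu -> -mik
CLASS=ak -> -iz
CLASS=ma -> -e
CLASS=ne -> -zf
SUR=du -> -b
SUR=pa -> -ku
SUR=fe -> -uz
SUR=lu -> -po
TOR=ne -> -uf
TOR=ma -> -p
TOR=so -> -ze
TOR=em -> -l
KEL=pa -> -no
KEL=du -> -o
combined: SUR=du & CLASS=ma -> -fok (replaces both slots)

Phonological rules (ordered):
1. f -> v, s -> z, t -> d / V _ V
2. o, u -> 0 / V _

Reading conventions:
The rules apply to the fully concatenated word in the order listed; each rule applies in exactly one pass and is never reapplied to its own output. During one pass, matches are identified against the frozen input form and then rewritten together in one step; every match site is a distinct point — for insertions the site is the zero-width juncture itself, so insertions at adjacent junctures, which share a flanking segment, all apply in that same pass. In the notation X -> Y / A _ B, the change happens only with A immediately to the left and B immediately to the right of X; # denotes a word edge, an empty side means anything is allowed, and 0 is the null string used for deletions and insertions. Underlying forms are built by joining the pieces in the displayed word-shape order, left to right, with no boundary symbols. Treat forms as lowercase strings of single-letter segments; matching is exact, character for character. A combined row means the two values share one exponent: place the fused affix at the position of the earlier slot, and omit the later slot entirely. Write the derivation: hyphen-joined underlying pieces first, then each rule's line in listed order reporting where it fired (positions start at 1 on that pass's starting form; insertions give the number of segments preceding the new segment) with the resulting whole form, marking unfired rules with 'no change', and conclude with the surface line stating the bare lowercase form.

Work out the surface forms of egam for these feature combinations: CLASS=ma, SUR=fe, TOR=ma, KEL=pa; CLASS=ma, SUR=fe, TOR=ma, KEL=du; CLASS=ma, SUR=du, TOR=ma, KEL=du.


cell CLASS=ma, SUR=fe, TOR=ma, KEL=pa:
underlying: egam-p-no-uz-e
1. f -> v, s -> z, t -> d / V _ V: no change
2. o, u -> 0 / V _: fires at position(s) 8: egampnoze
surface: egampnoze

cell CLASS=ma, SUR=fe, TOR=ma, KEL=du:
underlying: egam-p-o-uz-e
1. f -> v, s -> z, t -> d / V _ V: no change
2. o, u -> 0 / V _: fires at position(s) 7: egampoze
surface: egampoze

cell CLASS=ma, SUR=du, TOR=ma, KEL=du:
underlying: egam-p-o-fok
1. f -> v, s -> z, t -> d / V _ V: fires at position(s) 7: egampovok
2. o, u -> 0 / V _: no change
surface: egampovok


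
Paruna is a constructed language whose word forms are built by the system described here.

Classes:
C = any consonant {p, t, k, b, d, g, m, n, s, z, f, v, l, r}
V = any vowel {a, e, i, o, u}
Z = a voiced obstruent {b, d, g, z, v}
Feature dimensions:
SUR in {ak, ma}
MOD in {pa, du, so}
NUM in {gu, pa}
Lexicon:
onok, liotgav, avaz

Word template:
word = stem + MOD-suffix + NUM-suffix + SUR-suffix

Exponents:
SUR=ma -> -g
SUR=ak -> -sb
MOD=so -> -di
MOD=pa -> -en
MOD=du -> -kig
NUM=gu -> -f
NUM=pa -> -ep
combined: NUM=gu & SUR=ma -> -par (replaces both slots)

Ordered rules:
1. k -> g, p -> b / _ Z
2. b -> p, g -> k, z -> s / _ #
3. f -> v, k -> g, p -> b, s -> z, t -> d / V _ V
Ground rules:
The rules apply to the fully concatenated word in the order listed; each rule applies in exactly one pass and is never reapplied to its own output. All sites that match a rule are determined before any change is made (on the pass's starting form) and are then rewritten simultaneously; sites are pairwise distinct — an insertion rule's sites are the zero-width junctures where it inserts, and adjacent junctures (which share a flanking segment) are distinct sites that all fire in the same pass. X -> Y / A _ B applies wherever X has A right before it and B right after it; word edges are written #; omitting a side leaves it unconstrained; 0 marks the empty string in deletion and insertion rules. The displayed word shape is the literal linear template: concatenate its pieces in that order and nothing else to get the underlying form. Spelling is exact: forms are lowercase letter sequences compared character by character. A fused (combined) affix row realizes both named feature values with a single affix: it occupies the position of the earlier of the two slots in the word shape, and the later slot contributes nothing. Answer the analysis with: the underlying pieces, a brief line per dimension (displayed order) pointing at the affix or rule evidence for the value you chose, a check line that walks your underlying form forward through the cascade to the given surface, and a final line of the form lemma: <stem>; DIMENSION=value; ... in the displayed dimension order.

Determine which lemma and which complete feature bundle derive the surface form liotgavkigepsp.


underlying: liotgav-kig-ep-sb
SUR=ak - signalled by the affix -sb
MOD=du - signalled by the affix -kig
NUM=pa - signalled by the affix -ep
check: liotgavkigepsb -> liotgavkigepsb -> liotgavkigepsp -> liotgavkigepsp
lemma: liotgav; SUR=ak; MOD=du; NUM=pa


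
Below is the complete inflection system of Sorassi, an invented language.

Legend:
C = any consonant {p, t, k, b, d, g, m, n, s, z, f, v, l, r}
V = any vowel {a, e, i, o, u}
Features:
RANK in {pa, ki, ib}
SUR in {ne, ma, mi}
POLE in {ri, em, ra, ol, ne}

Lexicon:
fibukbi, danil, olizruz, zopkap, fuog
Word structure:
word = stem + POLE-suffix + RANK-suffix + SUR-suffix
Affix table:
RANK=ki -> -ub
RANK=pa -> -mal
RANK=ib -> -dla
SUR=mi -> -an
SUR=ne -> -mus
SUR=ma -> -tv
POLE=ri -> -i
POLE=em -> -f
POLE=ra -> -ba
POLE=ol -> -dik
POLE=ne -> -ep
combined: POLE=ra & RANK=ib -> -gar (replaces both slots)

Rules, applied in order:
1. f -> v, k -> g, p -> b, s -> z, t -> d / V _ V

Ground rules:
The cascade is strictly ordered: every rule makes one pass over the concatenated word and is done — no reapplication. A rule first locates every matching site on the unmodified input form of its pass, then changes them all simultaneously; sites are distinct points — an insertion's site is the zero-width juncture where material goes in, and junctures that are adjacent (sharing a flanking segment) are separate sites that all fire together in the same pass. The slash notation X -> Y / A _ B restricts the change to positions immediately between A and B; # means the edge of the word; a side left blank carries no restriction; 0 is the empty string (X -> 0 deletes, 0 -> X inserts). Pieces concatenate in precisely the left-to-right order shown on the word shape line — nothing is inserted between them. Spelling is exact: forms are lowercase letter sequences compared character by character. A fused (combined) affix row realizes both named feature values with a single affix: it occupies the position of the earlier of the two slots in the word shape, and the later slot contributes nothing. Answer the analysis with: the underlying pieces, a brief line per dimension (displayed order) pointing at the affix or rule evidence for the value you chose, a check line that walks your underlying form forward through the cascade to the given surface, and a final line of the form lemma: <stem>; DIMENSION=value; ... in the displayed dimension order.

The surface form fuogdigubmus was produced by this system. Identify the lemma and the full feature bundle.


underlying: fuog-dik-ub-mus
RANK=ki - signalled by the affix -ub
SUR=ne - signalled by the affix -mus
POLE=ol - signalled by the affix -dik
check: fuogdikubmus -> fuogdigubmus
lemma: fuog; RANK=ki; SUR=ne; POLE=ol


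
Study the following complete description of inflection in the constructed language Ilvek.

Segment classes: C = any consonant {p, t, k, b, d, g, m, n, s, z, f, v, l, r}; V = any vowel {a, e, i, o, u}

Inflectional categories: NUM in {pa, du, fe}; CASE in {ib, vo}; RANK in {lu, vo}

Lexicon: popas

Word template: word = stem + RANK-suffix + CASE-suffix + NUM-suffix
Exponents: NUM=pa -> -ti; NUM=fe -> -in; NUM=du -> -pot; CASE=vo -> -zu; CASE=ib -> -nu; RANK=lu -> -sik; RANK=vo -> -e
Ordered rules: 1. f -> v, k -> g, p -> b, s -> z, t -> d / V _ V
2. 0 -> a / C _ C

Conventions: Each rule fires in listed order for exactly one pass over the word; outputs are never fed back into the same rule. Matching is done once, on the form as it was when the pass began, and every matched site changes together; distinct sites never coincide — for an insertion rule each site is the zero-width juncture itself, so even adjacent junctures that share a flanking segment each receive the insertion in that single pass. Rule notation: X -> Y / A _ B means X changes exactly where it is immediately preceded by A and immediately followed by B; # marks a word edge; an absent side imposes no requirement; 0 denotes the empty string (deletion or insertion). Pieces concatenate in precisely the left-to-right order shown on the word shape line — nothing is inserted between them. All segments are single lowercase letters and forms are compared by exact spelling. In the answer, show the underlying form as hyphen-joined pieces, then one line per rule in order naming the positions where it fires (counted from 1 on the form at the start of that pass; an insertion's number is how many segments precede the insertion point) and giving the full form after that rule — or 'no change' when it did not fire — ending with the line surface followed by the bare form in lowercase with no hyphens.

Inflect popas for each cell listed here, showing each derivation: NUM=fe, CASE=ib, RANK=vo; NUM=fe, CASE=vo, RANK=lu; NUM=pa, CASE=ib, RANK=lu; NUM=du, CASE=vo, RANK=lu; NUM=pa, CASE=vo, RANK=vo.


cell NUM=fe, CASE=ib, RANK=vo:
underlying: popas-e-nu-in
1. f -> v, k -> g, p -> b, s -> z, t -> d / V _ V: fires at position(s) 3, 5: pobazenuin
2. 0 -> a / C _ C: no change
surface: pobazenuin

cell NUM=fe, CASE=vo, RANK=lu:
underlying: popas-sik-zu-in
1. f -> v, k -> g, p -> b, s -> z, t -> d / V _ V: fires at position(s) 3: pobassikzuin
2. 0 -> a / C _ C: inserts after position(s) 5, 8: pobasasikazuin
surface: pobasasikazuin

cell NUM=pa, CASE=ib, RANK=lu:
underlying: popas-sik-nu-ti
1. f -> v, k -> g, p -> b, s -> z, t -> d / V _ V: fires at position(s) 3, 11: pobassiknudi
2. 0 -> a / C _ C: inserts after position(s) 5, 8: pobasasikanudi
surface: pobasasikanudi

cell NUM=du, CASE=vo, RANK=lu:
underlying: popas-sik-zu-pot
1. f -> v, k -> g, p -> b, s -> z, t -> d / V _ V: fires at position(s) 3, 11: pobassikzubot
2. 0 -> a / C _ C: inserts after position(s) 5, 8: pobasasikazubot
surface: pobasasikazubot

cell NUM=pa, CASE=vo, RANK=vo:
underlying: popas-e-zu-ti
1. f -> v, k -> g, p -> b, s -> z, t -> d / V _ V: fires at position(s) 3, 5, 9: pobazezudi
2. 0 -> a / C _ C: no change
surface: pobazezudi


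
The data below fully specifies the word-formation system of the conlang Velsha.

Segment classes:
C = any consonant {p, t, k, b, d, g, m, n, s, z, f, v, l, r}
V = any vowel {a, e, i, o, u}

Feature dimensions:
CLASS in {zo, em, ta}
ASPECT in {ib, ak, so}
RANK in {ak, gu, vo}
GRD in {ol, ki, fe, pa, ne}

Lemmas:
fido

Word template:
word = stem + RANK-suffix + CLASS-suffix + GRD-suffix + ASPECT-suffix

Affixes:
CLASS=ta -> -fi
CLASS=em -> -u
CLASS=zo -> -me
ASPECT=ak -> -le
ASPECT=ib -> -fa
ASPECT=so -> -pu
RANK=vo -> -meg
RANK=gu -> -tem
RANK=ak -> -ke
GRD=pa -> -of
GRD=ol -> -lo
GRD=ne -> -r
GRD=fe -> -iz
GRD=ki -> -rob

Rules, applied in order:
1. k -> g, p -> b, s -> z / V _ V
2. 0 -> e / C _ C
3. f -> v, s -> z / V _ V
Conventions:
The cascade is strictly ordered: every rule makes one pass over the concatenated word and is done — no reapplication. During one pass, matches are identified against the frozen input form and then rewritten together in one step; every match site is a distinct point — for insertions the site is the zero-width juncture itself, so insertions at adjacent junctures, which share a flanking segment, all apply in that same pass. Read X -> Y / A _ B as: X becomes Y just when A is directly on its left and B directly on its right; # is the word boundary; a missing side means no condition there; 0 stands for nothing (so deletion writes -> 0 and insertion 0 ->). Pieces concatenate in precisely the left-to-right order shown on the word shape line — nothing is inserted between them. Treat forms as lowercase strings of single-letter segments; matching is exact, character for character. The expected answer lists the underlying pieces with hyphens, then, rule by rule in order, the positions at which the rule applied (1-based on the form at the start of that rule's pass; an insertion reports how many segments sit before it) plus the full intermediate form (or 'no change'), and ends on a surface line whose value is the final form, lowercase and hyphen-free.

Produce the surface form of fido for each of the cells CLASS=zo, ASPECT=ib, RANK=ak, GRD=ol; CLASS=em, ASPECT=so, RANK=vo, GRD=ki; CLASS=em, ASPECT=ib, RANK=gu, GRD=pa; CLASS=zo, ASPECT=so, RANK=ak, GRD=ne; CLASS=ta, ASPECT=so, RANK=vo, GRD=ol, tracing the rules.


cell CLASS=zo, ASPECT=ib, RANK=ak, GRD=ol:
underlying: fido-ke-me-lo-fa
1. k -> g, p -> b, s -> z / V _ V: fires at position(s) 5: fidogemelofa
2. 0 -> e / C _ C: no change
3. f -> v, s -> z / V _ V: fires at position(s) 11: fidogemelova
surface: fidogemelova

cell CLASS=em, ASPECT=so, RANK=vo, GRD=ki:
underlying: fido-meg-u-rob-pu
1. k -> g, p -> b, s -> z / V _ V: no change
2. 0 -> e / C _ C: inserts after position(s) 11: fidomegurobepu
3. f -> v, s -> z / V _ V: no change
surface: fidomegurobepu

cell CLASS=em, ASPECT=ib, RANK=gu, GRD=pa:
underlying: fido-tem-u-of-fa
1. k -> g, p -> b, s -> z / V _ V: no change
2. 0 -> e / C _ C: inserts after position(s) 10: fidotemuofefa
3. f -> v, s -> z / V _ V: fires at position(s) 10, 12: fidotemuoveva
surface: fidotemuoveva

cell CLASS=zo, ASPECT=so, RANK=ak, GRD=ne:
underlying: fido-ke-me-r-pu
1. k -> g, p -> b, s -> z / V _ V: fires at position(s) 5: fidogemerpu
2. 0 -> e / C _ C: inserts after position(s) 9: fidogemerepu
3. f -> v, s -> z / V _ V: no change
surface: fidogemerepu

cell CLASS=ta, ASPECT=so, RANK=vo, GRD=ol:
underlying: fido-meg-fi-lo-pu
1. k -> g, p -> b, s -> z / V _ V: fires at position(s) 12: fidomegfilobu
2. 0 -> e / C _ C: inserts after position(s) 7: fidomegefilobu
3. f -> v, s -> z / V _ V: fires at position(s) 9: fidomegevilobu
surface: fidomegevilobu


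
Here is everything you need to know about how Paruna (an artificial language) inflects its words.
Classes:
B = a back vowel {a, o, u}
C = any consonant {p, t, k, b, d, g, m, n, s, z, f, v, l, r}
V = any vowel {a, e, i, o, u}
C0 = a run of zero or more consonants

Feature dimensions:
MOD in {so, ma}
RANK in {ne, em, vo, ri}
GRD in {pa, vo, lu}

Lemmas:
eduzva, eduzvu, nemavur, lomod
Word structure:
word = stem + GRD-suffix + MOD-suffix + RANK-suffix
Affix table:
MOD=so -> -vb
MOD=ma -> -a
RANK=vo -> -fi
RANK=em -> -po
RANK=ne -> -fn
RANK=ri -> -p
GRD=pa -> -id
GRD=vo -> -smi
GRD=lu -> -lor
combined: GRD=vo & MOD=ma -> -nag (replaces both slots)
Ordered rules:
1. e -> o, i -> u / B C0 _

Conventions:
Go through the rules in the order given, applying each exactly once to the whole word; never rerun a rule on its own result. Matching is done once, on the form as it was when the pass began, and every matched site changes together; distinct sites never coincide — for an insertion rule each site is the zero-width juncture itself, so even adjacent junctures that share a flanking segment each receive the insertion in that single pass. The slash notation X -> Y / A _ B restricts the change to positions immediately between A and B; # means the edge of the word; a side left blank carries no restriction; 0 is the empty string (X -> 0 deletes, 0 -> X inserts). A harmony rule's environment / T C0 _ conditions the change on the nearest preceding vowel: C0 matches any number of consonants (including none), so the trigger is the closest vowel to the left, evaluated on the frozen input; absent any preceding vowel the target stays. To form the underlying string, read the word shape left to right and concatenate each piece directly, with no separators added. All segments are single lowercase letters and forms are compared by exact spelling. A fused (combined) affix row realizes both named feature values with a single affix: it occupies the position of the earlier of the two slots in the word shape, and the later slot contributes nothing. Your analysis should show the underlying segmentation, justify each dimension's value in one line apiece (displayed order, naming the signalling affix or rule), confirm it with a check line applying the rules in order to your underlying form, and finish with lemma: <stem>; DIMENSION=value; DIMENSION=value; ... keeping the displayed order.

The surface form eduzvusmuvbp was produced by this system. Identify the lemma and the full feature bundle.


underlying: eduzvu-smi-vb-p
MOD=so - signalled by the affix -vb
RANK=ri - signalled by the affix -p
GRD=vo - signalled by the affix -smi
check: eduzvusmivbp -> eduzvusmuvbp
lemma: eduzvu; MOD=so; RANK=ri; GRD=vo


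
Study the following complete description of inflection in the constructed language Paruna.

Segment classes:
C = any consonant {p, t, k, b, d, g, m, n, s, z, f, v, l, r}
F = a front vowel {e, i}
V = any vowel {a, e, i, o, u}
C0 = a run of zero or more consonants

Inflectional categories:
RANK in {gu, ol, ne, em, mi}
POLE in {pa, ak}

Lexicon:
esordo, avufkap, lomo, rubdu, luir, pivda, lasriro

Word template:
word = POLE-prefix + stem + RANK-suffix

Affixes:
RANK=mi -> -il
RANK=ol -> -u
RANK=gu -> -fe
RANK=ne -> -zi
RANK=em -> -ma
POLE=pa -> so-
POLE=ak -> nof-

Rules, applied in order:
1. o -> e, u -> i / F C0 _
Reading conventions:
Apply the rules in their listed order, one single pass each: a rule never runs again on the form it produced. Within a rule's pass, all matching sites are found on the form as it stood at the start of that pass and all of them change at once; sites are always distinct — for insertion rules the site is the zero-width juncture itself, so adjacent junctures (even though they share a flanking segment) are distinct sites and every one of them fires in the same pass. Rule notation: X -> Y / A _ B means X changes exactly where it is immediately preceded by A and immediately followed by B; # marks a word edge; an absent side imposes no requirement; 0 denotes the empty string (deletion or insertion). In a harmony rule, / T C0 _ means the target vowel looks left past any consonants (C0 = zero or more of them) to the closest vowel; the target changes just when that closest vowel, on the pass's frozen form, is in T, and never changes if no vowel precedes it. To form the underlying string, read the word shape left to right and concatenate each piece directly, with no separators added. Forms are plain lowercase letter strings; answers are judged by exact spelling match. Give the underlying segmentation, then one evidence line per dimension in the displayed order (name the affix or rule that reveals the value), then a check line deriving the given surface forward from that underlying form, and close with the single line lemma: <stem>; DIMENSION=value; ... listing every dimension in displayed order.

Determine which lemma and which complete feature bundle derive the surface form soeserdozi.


underlying: so-esordo-zi
RANK=ne - signalled by the affix -zi
POLE=pa - signalled by the affix so-
check: soesordozi -> soeserdozi
lemma: esordo; RANK=ne; POLE=pa


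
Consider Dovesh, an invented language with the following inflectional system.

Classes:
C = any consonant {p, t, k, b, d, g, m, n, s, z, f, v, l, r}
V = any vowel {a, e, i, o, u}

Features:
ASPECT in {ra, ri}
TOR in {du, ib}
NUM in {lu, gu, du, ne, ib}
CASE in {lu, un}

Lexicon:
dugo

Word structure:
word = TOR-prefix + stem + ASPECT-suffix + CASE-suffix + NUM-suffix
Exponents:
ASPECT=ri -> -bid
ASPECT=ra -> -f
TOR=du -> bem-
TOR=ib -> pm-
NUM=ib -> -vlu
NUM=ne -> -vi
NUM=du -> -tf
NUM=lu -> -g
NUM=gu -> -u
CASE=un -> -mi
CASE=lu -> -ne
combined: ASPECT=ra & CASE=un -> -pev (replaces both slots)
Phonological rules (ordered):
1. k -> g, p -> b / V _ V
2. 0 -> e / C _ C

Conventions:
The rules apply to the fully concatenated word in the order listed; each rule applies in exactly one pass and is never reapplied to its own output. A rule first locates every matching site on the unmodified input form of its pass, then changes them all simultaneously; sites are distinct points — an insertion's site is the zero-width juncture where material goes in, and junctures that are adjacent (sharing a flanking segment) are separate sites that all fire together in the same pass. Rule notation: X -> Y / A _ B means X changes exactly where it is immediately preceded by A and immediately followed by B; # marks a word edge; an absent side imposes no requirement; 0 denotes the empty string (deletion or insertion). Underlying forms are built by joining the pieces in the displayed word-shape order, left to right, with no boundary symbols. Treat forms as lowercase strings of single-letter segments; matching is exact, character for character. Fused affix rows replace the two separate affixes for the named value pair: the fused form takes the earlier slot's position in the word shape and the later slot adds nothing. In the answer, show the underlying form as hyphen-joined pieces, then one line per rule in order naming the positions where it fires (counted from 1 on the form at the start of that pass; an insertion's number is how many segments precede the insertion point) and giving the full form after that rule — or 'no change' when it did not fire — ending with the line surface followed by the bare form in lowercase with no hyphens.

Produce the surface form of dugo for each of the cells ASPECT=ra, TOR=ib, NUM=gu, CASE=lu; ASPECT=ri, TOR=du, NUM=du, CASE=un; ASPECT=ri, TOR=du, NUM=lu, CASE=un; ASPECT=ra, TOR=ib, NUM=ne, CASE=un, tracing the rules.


cell ASPECT=ra, TOR=ib, NUM=gu, CASE=lu:
underlying: pm-dugo-f-ne-u
1. k -> g, p -> b / V _ V: no change
2. 0 -> e / C _ C: inserts after position(s) 1, 2, 7: pemedugofeneu
surface: pemedugofeneu

cell ASPECT=ri, TOR=du, NUM=du, CASE=un:
underlying: bem-dugo-bid-mi-tf
1. k -> g, p -> b / V _ V: no change
2. 0 -> e / C _ C: inserts after position(s) 3, 10, 13: bemedugobidemitef
surface: bemedugobidemitef

cell ASPECT=ri, TOR=du, NUM=lu, CASE=un:
underlying: bem-dugo-bid-mi-g
1. k -> g, p -> b / V _ V: no change
2. 0 -> e / C _ C: inserts after position(s) 3, 10: bemedugobidemig
surface: bemedugobidemig

cell ASPECT=ra, TOR=ib, NUM=ne, CASE=un:
underlying: pm-dugo-pev-vi
1. k -> g, p -> b / V _ V: fires at position(s) 7: pmdugobevvi
2. 0 -> e / C _ C: inserts after position(s) 1, 2, 9: pemedugobevevi
surface: pemedugobevevi


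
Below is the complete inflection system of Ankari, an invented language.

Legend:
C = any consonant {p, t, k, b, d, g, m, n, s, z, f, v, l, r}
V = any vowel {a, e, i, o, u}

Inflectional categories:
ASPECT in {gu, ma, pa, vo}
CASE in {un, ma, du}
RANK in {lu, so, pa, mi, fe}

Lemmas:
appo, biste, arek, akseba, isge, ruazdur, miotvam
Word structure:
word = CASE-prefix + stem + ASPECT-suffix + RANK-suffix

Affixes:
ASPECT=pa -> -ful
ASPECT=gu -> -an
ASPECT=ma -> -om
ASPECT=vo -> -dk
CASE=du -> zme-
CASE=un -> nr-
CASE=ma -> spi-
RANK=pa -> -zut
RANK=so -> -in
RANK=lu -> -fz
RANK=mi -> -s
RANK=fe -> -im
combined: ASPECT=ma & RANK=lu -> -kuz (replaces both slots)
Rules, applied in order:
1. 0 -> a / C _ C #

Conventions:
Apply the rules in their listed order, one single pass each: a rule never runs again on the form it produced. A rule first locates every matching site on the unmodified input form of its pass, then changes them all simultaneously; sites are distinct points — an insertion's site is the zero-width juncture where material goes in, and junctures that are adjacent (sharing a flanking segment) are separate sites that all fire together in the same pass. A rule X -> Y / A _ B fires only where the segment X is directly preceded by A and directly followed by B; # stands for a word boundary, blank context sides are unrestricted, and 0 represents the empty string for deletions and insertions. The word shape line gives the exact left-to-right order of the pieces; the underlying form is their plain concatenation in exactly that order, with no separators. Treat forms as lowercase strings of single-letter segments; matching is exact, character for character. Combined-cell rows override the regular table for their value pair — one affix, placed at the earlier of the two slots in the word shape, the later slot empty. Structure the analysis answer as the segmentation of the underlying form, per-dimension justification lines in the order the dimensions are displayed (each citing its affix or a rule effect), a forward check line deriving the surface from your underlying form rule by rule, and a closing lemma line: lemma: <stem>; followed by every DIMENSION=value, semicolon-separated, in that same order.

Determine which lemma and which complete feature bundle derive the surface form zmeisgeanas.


underlying: zme-isge-an-s
ASPECT=gu - signalled by the affix -an
CASE=du - signalled by the affix zme-
RANK=mi - signalled by the affix -s
check: zmeisgeans -> zmeisgeanas
lemma: isge; ASPECT=gu; CASE=du; RANK=mi


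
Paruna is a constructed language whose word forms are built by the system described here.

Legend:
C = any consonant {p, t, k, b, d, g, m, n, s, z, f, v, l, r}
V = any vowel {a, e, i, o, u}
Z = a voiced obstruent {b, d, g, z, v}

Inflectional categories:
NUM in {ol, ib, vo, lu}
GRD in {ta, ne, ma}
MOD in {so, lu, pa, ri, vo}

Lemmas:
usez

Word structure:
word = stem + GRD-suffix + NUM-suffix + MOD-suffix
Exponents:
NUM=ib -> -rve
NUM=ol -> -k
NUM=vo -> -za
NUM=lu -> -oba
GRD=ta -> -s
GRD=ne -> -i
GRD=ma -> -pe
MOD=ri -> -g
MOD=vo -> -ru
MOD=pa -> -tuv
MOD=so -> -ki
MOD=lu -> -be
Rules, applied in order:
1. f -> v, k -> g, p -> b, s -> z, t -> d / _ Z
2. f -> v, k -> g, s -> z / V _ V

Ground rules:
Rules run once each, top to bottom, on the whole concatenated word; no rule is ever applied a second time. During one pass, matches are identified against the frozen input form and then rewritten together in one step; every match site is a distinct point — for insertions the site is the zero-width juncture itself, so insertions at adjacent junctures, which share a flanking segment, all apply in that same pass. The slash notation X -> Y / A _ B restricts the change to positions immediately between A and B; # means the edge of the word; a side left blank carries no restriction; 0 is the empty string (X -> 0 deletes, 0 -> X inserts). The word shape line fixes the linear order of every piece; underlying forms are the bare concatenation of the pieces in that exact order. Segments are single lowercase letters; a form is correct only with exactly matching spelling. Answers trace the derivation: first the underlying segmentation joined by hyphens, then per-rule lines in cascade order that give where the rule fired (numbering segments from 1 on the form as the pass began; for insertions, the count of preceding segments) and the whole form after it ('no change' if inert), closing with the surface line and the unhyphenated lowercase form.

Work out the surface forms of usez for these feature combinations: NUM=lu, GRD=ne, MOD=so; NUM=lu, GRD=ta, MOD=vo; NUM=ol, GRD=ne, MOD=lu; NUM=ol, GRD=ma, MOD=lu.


cell NUM=lu, GRD=ne, MOD=so:
underlying: usez-i-oba-ki
1. f -> v, k -> g, p -> b, s -> z, t -> d / _ Z: no change
2. f -> v, k -> g, s -> z / V _ V: fires at position(s) 2, 9: uzeziobagi
surface: uzeziobagi

cell NUM=lu, GRD=ta, MOD=vo:
underlying: usez-s-oba-ru
1. f -> v, k -> g, p -> b, s -> z, t -> d / _ Z: no change
2. f -> v, k -> g, s -> z / V _ V: fires at position(s) 2: uzezsobaru
surface: uzezsobaru

cell NUM=ol, GRD=ne, MOD=lu:
underlying: usez-i-k-be
1. f -> v, k -> g, p -> b, s -> z, t -> d / _ Z: fires at position(s) 6: usezigbe
2. f -> v, k -> g, s -> z / V _ V: fires at position(s) 2: uzezigbe
surface: uzezigbe

cell NUM=ol, GRD=ma, MOD=lu:
underlying: usez-pe-k-be
1. f -> v, k -> g, p -> b, s -> z, t -> d / _ Z: fires at position(s) 7: usezpegbe
2. f -> v, k -> g, s -> z / V _ V: fires at position(s) 2: uzezpegbe
surface: uzezpegbe


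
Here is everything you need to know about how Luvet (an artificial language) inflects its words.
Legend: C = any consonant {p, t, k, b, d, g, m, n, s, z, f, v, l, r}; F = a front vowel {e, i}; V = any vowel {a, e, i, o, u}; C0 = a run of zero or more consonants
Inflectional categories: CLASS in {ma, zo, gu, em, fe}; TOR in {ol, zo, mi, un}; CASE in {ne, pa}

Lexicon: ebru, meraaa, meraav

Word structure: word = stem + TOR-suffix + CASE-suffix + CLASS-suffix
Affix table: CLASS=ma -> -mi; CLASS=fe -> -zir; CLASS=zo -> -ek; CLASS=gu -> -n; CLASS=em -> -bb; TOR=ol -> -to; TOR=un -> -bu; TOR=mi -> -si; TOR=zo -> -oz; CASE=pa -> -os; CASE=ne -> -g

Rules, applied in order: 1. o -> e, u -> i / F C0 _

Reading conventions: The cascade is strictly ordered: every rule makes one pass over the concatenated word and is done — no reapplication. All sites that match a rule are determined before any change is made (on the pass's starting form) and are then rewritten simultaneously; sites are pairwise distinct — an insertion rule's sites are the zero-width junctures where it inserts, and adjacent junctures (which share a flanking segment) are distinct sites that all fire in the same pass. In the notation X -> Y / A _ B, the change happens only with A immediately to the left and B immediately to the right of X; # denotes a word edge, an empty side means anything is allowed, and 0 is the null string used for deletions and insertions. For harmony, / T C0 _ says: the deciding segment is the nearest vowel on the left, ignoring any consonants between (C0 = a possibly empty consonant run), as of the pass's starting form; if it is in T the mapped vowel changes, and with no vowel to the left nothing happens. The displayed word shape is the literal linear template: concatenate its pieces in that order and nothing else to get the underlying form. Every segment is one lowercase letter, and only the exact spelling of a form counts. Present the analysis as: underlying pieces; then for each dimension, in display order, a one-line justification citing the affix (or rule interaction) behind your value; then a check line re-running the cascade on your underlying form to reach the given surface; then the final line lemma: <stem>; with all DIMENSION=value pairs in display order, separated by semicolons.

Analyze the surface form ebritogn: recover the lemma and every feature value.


underlying: ebru-to-g-n
CLASS=gu - signalled by the affix -n
TOR=ol - signalled by the affix -to
CASE=ne - signalled by the affix -g
check: ebrutogn -> ebritogn
lemma: ebru; CLASS=gu; TOR=ol; CASE=ne


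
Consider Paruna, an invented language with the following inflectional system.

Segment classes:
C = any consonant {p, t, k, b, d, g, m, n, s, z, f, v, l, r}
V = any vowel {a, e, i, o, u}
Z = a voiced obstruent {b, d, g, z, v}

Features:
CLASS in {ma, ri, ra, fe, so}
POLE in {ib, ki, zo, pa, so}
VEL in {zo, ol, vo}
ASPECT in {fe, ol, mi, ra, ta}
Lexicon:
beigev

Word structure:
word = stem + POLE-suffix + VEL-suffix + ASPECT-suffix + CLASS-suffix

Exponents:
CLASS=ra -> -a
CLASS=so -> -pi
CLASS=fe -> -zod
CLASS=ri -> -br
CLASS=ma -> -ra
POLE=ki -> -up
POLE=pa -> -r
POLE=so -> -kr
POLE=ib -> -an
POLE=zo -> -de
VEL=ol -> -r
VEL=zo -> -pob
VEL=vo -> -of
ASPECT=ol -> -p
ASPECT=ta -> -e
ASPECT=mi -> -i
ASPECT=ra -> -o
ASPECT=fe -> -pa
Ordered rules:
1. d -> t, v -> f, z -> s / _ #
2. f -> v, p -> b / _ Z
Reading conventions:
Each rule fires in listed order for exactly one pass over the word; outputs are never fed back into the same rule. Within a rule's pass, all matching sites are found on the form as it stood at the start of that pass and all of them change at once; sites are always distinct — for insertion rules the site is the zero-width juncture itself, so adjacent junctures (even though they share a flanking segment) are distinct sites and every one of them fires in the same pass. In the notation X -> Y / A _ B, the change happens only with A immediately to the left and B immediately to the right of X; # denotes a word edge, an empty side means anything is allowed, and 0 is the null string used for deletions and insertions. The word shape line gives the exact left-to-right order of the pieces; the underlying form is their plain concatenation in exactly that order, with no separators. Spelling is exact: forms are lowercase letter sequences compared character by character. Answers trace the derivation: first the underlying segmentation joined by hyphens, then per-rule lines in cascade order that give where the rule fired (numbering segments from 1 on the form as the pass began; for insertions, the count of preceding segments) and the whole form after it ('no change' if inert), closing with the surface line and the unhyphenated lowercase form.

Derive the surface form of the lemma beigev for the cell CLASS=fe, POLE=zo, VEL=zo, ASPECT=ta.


underlying: beigev-de-pob-e-zod
1. d -> t, v -> f, z -> s / _ #: fires at position(s) 15: beigevdepobezot
2. f -> v, p -> b / _ Z: no change
surface: beigevdepobezot


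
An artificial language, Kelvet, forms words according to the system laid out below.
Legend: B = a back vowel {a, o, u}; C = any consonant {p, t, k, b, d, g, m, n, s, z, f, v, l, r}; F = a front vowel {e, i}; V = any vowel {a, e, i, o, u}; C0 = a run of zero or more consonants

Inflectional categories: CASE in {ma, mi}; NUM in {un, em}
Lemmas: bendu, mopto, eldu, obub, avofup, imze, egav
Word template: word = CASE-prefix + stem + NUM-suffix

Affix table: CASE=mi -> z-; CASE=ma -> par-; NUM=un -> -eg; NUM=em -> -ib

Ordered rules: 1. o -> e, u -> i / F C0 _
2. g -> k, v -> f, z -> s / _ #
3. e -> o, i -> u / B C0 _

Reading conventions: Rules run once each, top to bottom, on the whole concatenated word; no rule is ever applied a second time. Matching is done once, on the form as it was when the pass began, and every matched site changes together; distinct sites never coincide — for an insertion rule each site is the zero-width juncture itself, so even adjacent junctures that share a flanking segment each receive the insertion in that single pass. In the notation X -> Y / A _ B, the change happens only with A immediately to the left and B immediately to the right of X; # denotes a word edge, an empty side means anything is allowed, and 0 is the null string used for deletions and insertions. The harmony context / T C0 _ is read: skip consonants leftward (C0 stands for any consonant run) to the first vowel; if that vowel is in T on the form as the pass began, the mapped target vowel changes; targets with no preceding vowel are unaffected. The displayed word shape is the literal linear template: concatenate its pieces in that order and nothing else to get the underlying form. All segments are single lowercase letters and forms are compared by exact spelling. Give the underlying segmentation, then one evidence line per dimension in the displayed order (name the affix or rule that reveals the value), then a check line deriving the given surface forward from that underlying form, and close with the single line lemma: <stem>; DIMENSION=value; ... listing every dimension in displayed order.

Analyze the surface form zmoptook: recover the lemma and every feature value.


underlying: z-mopto-eg
CASE=mi - signalled by the affix z-
NUM=un - signalled by the affix -eg
check: zmoptoeg -> zmoptoeg -> zmoptoek -> zmoptook
lemma: mopto; CASE=mi; NUM=un


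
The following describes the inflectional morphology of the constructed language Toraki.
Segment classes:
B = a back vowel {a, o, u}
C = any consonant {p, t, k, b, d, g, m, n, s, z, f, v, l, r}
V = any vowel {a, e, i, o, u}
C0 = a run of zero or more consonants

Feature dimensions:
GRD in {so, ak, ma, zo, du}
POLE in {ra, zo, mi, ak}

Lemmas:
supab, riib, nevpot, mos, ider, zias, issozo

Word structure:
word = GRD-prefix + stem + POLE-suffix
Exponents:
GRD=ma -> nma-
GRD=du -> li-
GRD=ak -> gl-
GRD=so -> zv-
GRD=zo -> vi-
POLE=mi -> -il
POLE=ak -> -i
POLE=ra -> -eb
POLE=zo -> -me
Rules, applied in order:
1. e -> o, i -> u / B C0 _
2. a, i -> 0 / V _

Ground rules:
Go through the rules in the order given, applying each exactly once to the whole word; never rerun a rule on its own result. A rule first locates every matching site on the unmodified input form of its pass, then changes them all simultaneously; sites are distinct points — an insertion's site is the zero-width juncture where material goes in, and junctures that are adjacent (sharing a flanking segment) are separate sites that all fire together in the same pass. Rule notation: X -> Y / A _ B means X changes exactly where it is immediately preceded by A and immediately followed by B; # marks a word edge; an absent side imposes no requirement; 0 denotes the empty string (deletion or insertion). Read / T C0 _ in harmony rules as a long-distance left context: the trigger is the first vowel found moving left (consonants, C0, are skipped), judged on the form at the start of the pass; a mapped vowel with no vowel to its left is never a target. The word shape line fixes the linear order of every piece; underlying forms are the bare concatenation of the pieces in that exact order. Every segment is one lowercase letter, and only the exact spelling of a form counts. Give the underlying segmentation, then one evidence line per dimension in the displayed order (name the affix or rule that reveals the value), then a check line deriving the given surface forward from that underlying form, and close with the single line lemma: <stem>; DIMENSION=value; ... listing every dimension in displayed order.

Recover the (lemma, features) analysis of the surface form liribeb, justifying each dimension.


underlying: li-riib-eb
GRD=du - signalled by the affix li-
POLE=ra - signalled by the affix -eb
check: liriibeb -> liriibeb -> liribeb
lemma: riib; GRD=du; POLE=ra


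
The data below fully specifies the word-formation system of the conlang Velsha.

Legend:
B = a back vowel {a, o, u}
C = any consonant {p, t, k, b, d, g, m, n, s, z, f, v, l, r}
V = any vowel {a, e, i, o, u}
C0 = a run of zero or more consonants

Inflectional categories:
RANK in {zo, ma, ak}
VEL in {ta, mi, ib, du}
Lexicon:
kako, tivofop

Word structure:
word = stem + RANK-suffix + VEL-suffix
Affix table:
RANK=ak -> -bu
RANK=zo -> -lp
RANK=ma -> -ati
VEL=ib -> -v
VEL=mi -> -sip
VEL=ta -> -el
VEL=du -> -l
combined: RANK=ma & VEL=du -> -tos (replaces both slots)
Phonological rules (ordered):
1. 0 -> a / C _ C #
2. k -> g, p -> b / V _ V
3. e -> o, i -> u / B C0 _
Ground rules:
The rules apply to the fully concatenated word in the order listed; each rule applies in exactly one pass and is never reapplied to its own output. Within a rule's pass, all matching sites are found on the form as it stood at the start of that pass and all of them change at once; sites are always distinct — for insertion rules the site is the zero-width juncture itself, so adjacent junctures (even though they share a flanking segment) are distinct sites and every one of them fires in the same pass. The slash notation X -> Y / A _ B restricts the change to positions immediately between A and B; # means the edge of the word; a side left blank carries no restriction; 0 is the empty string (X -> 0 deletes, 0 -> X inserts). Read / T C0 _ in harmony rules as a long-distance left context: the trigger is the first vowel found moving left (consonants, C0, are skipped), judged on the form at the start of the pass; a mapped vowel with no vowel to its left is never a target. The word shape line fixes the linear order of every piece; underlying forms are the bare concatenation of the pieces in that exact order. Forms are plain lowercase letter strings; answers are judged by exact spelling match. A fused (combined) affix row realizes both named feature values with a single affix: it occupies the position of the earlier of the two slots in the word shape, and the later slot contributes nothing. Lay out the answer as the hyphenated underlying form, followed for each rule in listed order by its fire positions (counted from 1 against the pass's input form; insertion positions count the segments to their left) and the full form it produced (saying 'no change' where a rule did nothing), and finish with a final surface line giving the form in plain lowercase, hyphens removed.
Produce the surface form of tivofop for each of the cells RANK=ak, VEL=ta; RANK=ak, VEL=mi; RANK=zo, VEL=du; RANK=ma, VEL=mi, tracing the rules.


cell RANK=ak, VEL=ta:
underlying: tivofop-bu-el
1. 0 -> a / C _ C #: no change
2. k -> g, p -> b / V _ V: no change
3. e -> o, i -> u / B C0 _: fires at position(s) 10: tivofopbuol
surface: tivofopbuol

cell RANK=ak, VEL=mi:
underlying: tivofop-bu-sip
1. 0 -> a / C _ C #: no change
2. k -> g, p -> b / V _ V: no change
3. e -> o, i -> u / B C0 _: fires at position(s) 11: tivofopbusup
surface: tivofopbusup

cell RANK=zo, VEL=du:
underlying: tivofop-lp-l
1. 0 -> a / C _ C #: inserts after position(s) 9: tivofoplpal
2. k -> g, p -> b / V _ V: no change
3. e -> o, i -> u / B C0 _: no change
surface: tivofoplpal

cell RANK=ma, VEL=mi:
underlying: tivofop-ati-sip
1. 0 -> a / C _ C #: no change
2. k -> g, p -> b / V _ V: fires at position(s) 7: tivofobatisip
3. e -> o, i -> u / B C0 _: fires at position(s) 10: tivofobatusip
surface: tivofobatusip
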